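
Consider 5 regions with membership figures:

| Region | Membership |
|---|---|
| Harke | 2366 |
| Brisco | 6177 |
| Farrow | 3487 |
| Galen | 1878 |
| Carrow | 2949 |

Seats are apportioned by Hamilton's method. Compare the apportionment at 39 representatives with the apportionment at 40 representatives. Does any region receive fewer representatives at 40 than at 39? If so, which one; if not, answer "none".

At 39 seats: Harke 6, Brisco 14, Farrow 8, Galen 4, Carrow 7.
At 40 seats: Harke 6, Brisco 15, Farrow 8, Galen 4, Carrow 7.
No region's allocation decreased.

none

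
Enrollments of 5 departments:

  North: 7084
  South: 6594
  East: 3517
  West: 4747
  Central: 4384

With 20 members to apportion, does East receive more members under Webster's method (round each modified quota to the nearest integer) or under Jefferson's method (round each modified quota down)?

Webster: North 5, South 5, East 3, West 4, Central 3.
Jefferson: North 6, South 5, East 2, West 4, Central 3.
East gets 3 under Webster and 2 under Jefferson.

Webster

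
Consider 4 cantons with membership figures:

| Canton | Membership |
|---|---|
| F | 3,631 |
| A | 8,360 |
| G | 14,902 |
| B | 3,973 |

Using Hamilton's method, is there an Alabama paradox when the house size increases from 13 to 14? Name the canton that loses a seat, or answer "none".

F

At 13 seats: F 2, A 3, G 6, B 2.
At 14 seats: F 1, A 4, G 7, B 2.
F drops from 2 to 1.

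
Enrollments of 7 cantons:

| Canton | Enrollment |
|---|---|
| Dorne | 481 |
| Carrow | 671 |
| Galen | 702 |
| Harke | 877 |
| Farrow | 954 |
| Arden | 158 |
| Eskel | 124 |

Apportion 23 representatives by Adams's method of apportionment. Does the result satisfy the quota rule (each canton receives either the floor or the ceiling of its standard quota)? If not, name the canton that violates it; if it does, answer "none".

none

Standard quotas: Dorne 2.789, Carrow 3.890, Galen 4.070, Harke 5.085, Farrow 5.531, Arden 0.916, Eskel 0.719.
Adams allocation: Dorne 3, Carrow 4, Galen 4, Harke 5, Farrow 5, Arden 1, Eskel 1.
Every allocation lies between the lower and upper quota.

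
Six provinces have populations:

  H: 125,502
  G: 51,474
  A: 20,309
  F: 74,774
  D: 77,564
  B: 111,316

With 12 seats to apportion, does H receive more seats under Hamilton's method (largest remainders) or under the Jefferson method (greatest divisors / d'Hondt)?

Jefferson

Hamilton: H 3, G 1, A 1, F 2, D 2, B 3.
Jefferson: H 4, G 1, A 0, F 2, D 2, B 3.
H gets 3 under Hamilton and 4 under Jefferson.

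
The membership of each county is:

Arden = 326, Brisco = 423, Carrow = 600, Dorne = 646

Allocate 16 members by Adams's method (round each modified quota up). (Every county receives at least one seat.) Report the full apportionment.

Arden: 3, Brisco: 3, Carrow: 5, Dorne: 5

Standard divisor 1995/16 ≈ 124.688; standard quotas: Arden 2.615, Brisco 3.392, Carrow 4.812, Dorne 5.181.
Rounding up gives 3, 4, 5, 6 = 18 seats, so the divisor must be adjusted.
With modified divisor 146: modified quotas Arden 2.233, Brisco 2.897, Carrow 4.110, Dorne 4.425.
Rounding up: Arden 3, Brisco 3, Carrow 5, Dorne 5 (total 16).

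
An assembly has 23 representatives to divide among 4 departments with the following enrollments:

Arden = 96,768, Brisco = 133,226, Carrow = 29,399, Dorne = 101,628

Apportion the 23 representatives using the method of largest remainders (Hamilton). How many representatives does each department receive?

Arden 6; Brisco 9; Carrow 2; Dorne 6

Standard divisor: 361021 ÷ 23 ≈ 15696.565.
Standard quotas: Arden 6.1649, Brisco 8.4876, Carrow 1.8730, Dorne 6.4745.
Lower quotas: Arden 6, Brisco 8, Carrow 1, Dorne 6 (sum 21, leaving 2 seats).
Remainders in descending order: Carrow 0.8730, Brisco 0.4876, Dorne 0.4745, Arden 0.1649.
The surplus seats go to Carrow, Brisco.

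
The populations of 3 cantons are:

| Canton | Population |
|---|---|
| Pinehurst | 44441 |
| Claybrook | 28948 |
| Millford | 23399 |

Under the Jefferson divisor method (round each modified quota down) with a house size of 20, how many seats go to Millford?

5

Standard divisor 96788/20 ≈ 4839.4; standard quotas: Pinehurst 9.183, Claybrook 5.982, Millford 4.835.
Rounding down gives 9, 5, 4 = 18 seats, so the divisor must be adjusted.
With modified divisor 4600: modified quotas Pinehurst 9.661, Claybrook 6.293, Millford 5.087.
Rounding down: Pinehurst 9, Claybrook 6, Millford 5 (total 20).
Millford receives 5.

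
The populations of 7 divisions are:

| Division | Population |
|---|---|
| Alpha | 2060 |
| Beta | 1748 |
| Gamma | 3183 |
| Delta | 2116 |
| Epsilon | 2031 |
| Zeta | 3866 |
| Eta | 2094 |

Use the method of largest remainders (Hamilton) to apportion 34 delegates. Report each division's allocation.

Total 17098; standard divisor 17098/34 ≈ 502.882.
Standard quotas: Alpha 4.096, Beta 3.476, Gamma 6.330, Delta 4.208, Epsilon 4.039, Zeta 7.688, Eta 4.164.
Lower quotas: Alpha 4, Beta 3, Gamma 6, Delta 4, Epsilon 4, Zeta 7, Eta 4 (sum 32, leaving 2 seats).
Remainders in descending order: Zeta 0.688, Beta 0.476, Gamma 0.330, Delta 0.208, Eta 0.164, Alpha 0.096, Epsilon 0.039.
Largest remainders: Zeta, Beta receive the extra seats.

Alpha=4; Beta=4; Gamma=6; Delta=4; Epsilon=4; Zeta=8; Eta=4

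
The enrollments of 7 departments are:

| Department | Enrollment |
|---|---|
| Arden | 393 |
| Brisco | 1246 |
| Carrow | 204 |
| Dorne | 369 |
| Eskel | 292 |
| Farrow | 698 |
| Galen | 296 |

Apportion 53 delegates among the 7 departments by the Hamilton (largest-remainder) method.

The standard divisor is 3498/53 = 66.
Standard quotas: Arden 5.955, Brisco 18.879, Carrow 3.091, Dorne 5.591, Eskel 4.424, Farrow 10.576, Galen 4.485.
Lower quotas: Arden 5, Brisco 18, Carrow 3, Dorne 5, Eskel 4, Farrow 10, Galen 4 (sum 49, leaving 4 seats).
Remainders in descending order: Arden 0.955, Brisco 0.879, Dorne 0.591, Farrow 0.576, Galen 0.485, Eskel 0.424, Carrow 0.091.
The surplus seats go to Arden, Brisco, Dorne, Farrow.

Arden=6; Brisco=19; Carrow=3; Dorne=6; Eskel=4; Farrow=11; Galen=4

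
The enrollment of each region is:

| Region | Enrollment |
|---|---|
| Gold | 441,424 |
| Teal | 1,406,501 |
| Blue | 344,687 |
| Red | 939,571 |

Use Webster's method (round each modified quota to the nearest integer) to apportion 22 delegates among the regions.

Standard divisor 3132183/22 ≈ 142371.955; standard quotas: Gold 3.100, Teal 9.879, Blue 2.421, Red 6.599.
Rounding to the nearest integer gives Gold 3, Teal 10, Blue 2, Red 7 — total 22, matching the house size, so no adjustment is needed.

Gold=3, Teal=10, Blue=2, Red=7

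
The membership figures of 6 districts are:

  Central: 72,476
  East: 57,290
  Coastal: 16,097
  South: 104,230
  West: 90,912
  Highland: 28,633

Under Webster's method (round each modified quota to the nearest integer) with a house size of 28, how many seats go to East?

Standard divisor 369638/28 ≈ 13201.357; standard quotas: Central 5.490, East 4.340, Coastal 1.219, South 7.895, West 6.887, Highland 2.169.
Rounding to the nearest integer gives 5, 4, 1, 8, 7, 2 = 27 seats, so the divisor must be adjusted.
With modified divisor 13000: modified quotas Central 5.575, East 4.407, Coastal 1.238, South 8.018, West 6.993, Highland 2.203.
Rounding to the nearest integer: Central 6, East 4, Coastal 1, South 8, West 7, Highland 2 (total 28).
East receives 4.

4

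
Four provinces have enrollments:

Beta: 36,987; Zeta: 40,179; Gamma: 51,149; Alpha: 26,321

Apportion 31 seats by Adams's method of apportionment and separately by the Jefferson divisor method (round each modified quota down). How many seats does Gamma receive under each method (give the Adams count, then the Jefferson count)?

Adams: Beta 8, Zeta 8, Gamma 10, Alpha 5.
Jefferson: Beta 7, Zeta 8, Gamma 11, Alpha 5.
Gamma gets 10 under Adams and 11 under Jefferson.

10 and 11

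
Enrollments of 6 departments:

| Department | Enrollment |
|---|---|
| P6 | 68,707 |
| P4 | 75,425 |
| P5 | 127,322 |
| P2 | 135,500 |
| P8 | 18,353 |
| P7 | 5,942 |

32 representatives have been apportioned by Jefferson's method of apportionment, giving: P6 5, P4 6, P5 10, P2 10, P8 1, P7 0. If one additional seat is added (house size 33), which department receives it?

P2

Priority for the next seat is population ÷ (current seats + 1).
Priorities: P6 11451.167, P4 10775.000, P5 11574.727, P2 12318.182, P8 9176.500, P7 5942.000.
Highest priority: P2.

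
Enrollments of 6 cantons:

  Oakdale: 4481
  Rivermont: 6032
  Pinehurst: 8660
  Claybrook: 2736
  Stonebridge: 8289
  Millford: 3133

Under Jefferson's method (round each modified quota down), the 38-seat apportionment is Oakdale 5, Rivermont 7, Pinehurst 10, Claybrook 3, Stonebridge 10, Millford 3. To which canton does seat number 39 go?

Priority for the next seat is population ÷ (current seats + 1).
Priorities: Oakdale 746.833, Rivermont 754.000, Pinehurst 787.273, Claybrook 684.000, Stonebridge 753.545, Millford 783.250.
Highest priority: Pinehurst.

Pinehurst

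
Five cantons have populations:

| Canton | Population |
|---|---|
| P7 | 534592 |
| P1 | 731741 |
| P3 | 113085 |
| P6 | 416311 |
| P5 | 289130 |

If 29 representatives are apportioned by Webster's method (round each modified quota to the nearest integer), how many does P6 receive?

Standard divisor 2084859/29 ≈ 71891.69; standard quotas: P7 7.436, P1 10.178, P3 1.573, P6 5.791, P5 4.022.
Rounding to the nearest integer gives P7 7, P1 10, P3 2, P6 6, P5 4 — total 29, matching the house size, so no adjustment is needed.
P6 receives 6.

6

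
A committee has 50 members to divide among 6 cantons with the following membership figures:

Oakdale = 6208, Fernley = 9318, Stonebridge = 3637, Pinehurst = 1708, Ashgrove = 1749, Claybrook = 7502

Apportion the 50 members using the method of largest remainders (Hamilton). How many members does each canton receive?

Standard divisor: 30122 ÷ 50 ≈ 602.44.
Standard quotas: Oakdale 10.3048, Fernley 15.4671, Stonebridge 6.0371, Pinehurst 2.8351, Ashgrove 2.9032, Claybrook 12.4527.
Lower quotas: Oakdale 10, Fernley 15, Stonebridge 6, Pinehurst 2, Ashgrove 2, Claybrook 12 (sum 47, leaving 3 seats).
Remainders in descending order: Ashgrove 0.9032, Pinehurst 0.8351, Fernley 0.4671, Claybrook 0.4527, Oakdale 0.3048, Stonebridge 0.0371.
Largest remainders: Ashgrove, Pinehurst, Fernley receive the extra seats.

Oakdale 10, Fernley 16, Stonebridge 6, Pinehurst 3, Ashgrove 3, Claybrook 12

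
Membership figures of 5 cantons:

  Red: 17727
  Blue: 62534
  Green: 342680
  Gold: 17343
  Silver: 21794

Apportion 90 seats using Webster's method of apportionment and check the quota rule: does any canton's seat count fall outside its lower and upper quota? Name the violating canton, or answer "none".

Standard quotas: Red 3.453, Blue 12.180, Green 66.745, Gold 3.378, Silver 4.245.
Webster allocation: Red 3, Blue 12, Green 68, Gold 3, Silver 4.
Green has quota 66.745 (lower 66, upper 67) but receives 68 — outside the quota interval.

Green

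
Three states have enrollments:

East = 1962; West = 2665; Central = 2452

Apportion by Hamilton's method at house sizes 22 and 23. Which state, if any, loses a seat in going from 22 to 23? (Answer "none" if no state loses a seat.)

At 22 seats: East 6, West 8, Central 8.
At 23 seats: East 6, West 9, Central 8.
No state's allocation decreased.

none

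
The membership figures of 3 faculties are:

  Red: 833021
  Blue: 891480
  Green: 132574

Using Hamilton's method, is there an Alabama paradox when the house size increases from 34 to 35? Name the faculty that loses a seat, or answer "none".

Green

At 34 seats: Red 15, Blue 16, Green 3.
At 35 seats: Red 16, Blue 17, Green 2.
Green drops from 3 to 2.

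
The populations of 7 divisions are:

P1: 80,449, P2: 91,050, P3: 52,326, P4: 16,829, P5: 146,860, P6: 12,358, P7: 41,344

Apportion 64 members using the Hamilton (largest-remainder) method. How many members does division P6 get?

2

Total 441216; standard divisor 441216/64 = 6894.
Standard quotas: P1 11.6694, P2 13.2071, P3 7.5901, P4 2.4411, P5 21.3026, P6 1.7926, P7 5.9971.
Lower quotas: P1 11, P2 13, P3 7, P4 2, P5 21, P6 1, P7 5 (sum 60, leaving 4 seats).
Remainders in descending order: P7 0.9971, P6 0.7926, P1 0.6694, P3 0.5901, P4 0.4411, P5 0.3026, P2 0.2071.
Largest remainders: P7, P6, P1, P3 receive the extra seats.
P6 receives 2.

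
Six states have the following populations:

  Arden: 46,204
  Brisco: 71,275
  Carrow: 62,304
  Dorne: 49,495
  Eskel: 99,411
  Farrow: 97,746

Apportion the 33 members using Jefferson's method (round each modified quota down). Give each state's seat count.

Standard divisor 426435/33 ≈ 12922.273; standard quotas: Arden 3.576, Brisco 5.516, Carrow 4.821, Dorne 3.830, Eskel 7.693, Farrow 7.564.
Rounding down gives 3, 5, 4, 3, 7, 7 = 29 seats, so the divisor must be adjusted.
With modified divisor 12000: modified quotas Arden 3.850, Brisco 5.940, Carrow 5.192, Dorne 4.125, Eskel 8.284, Farrow 8.146.
Rounding down: Arden 3, Brisco 5, Carrow 5, Dorne 4, Eskel 8, Farrow 8 (total 33).

Arden: 3, Brisco: 5, Carrow: 5, Dorne: 4, Eskel: 8, Farrow: 8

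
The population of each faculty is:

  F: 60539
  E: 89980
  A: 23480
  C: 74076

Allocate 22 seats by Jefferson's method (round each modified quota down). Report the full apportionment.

Standard divisor 248075/22 ≈ 11276.136; standard quotas: F 5.369, E 7.980, A 2.082, C 6.569.
Rounding down gives 5, 7, 2, 6 = 20 seats, so the divisor must be adjusted.
With modified divisor 10300: modified quotas F 5.878, E 8.736, A 2.280, C 7.192.
Rounding down: F 5, E 8, A 2, C 7 (total 22).

F 5, E 8, A 2, C 7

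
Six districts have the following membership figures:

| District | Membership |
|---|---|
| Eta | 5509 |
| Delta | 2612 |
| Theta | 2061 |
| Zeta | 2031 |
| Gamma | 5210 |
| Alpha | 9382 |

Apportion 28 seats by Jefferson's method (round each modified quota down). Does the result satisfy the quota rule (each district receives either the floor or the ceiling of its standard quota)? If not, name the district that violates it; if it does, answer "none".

none

Standard quotas: Eta 5.755, Delta 2.728, Theta 2.153, Zeta 2.122, Gamma 5.442, Alpha 9.800.
Jefferson allocation: Eta 6, Delta 3, Theta 2, Zeta 2, Gamma 5, Alpha 10.
Every allocation lies between the lower and upper quota.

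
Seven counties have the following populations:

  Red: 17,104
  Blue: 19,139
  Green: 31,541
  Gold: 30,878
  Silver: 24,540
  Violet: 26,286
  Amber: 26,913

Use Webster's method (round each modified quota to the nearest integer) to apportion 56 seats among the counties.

Standard divisor 176401/56 ≈ 3150.018; standard quotas: Red 5.430, Blue 6.076, Green 10.013, Gold 9.802, Silver 7.790, Violet 8.345, Amber 8.544.
Rounding to the nearest integer gives Red 5, Blue 6, Green 10, Gold 10, Silver 8, Violet 8, Amber 9 — total 56, matching the house size, so no adjustment is needed.

Red=5, Blue=6, Green=10, Gold=10, Silver=8, Violet=8, Amber=9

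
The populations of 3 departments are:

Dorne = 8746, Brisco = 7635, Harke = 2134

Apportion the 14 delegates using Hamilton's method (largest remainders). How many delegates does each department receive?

The standard divisor is 18515/14 ≈ 1322.5.
Standard quotas: Dorne 6.6132, Brisco 5.7732, Harke 1.6136.
Lower quotas: Dorne 6, Brisco 5, Harke 1 (sum 12, leaving 2 seats).
Remainders in descending order: Brisco 0.7732, Harke 0.6136, Dorne 0.6132.
The surplus seats go to Brisco, Harke.

Dorne=6, Brisco=6, Harke=2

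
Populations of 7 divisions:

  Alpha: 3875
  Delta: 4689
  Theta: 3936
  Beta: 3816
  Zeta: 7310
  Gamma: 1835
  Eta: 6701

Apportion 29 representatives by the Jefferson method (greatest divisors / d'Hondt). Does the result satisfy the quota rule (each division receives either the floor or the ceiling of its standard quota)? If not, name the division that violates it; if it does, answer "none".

none

Standard quotas: Alpha 3.494, Delta 4.228, Theta 3.549, Beta 3.441, Zeta 6.591, Gamma 1.655, Eta 6.042.
Jefferson allocation: Alpha 4, Delta 4, Theta 4, Beta 3, Zeta 7, Gamma 1, Eta 6.
Every allocation lies between the lower and upper quota.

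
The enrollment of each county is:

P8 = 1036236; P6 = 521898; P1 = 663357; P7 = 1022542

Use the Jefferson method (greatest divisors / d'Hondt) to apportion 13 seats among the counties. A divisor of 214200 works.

With modified divisor 214200: modified quotas P8 4.838, P6 2.436, P1 3.097, P7 4.774.
Rounding down: P8 4, P6 2, P1 3, P7 4 (total 13).

P8: 4, P6: 2, P1: 3, P7: 4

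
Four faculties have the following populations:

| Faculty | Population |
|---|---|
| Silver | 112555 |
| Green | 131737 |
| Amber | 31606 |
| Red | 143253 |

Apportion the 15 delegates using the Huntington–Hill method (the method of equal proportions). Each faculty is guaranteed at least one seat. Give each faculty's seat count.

With divisor 27806: modified quotas Silver 4.048, Green 4.738, Amber 1.137, Red 5.152.
Geometric-mean thresholds: Silver √(4·5)=4.472, Green √(4·5)=4.472, Amber √(1·2)=1.414, Red √(5·6)=5.477.
Each quota rounded against its threshold gives Silver 4, Green 5, Amber 1, Red 5 (total 15).

Silver=4; Green=5; Amber=1; Red=5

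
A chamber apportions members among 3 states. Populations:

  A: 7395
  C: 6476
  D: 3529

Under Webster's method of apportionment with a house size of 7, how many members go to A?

3

Standard divisor 17400/7 ≈ 2485.714; standard quotas: A 2.975, C 2.605, D 1.420.
Rounding to the nearest integer gives A 3, C 3, D 1 — total 7, matching the house size, so no adjustment is needed.
A receives 3.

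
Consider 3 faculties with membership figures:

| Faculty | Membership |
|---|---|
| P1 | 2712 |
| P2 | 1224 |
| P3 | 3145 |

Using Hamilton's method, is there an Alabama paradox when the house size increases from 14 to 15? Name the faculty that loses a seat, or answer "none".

P2

At 14 seats: P1 5, P2 3, P3 6.
At 15 seats: P1 6, P2 2, P3 7.
P2 drops from 3 to 2.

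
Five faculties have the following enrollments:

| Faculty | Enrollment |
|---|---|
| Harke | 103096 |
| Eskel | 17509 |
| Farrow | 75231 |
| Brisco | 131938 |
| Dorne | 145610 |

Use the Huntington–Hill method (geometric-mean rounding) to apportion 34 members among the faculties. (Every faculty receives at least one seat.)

With divisor 13830: modified quotas Harke 7.455, Eskel 1.266, Farrow 5.440, Brisco 9.540, Dorne 10.529.
Geometric-mean thresholds: Harke √(7·8)=7.483, Eskel √(1·2)=1.414, Farrow √(5·6)=5.477, Brisco √(9·10)=9.487, Dorne √(10·11)=10.488.
Each quota rounded against its threshold gives Harke 7, Eskel 1, Farrow 5, Brisco 10, Dorne 11 (total 34).

Harke 7; Eskel 1; Farrow 5; Brisco 10; Dorne 11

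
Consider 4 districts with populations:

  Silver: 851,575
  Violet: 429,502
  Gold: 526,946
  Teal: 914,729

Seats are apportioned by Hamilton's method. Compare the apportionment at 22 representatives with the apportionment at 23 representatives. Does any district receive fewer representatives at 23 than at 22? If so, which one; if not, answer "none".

At 22 seats: Silver 7, Violet 4, Gold 4, Teal 7.
At 23 seats: Silver 7, Violet 4, Gold 4, Teal 8.
No district's allocation decreased.

none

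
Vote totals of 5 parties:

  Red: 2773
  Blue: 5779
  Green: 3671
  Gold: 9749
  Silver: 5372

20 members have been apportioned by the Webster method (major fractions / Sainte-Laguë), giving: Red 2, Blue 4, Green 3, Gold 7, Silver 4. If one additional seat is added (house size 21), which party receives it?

Gold

Priority for the next seat is population ÷ (current seats + 0.5).
Priorities: Red 1109.200, Blue 1284.222, Green 1048.857, Gold 1299.867, Silver 1193.778.
Highest priority: Gold.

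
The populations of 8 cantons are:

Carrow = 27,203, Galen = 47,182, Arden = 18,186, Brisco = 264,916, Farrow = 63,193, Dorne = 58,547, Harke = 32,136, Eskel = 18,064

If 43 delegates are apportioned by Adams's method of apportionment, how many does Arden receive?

2

Standard divisor 529427/43 ≈ 12312.256; standard quotas: Carrow 2.209, Galen 3.832, Arden 1.477, Brisco 21.516, Farrow 5.133, Dorne 4.755, Harke 2.610, Eskel 1.467.
Rounding up gives 3, 4, 2, 22, 6, 5, 3, 2 = 47 seats, so the divisor must be adjusted.
With modified divisor 13800: modified quotas Carrow 1.971, Galen 3.419, Arden 1.318, Brisco 19.197, Farrow 4.579, Dorne 4.243, Harke 2.329, Eskel 1.309.
Rounding up: Carrow 2, Galen 4, Arden 2, Brisco 20, Farrow 5, Dorne 5, Harke 3, Eskel 2 (total 43).
Arden receives 2.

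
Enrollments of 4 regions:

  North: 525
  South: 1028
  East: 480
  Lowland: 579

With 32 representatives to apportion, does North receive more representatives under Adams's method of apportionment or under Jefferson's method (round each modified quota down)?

Adams: North 7, South 12, East 6, Lowland 7.
Jefferson: North 6, South 13, East 6, Lowland 7.
North gets 7 under Adams and 6 under Jefferson.

Adams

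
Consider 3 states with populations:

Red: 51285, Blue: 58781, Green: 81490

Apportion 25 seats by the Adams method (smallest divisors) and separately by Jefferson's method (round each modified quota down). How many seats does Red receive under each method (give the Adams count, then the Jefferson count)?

Adams: Red 7, Blue 8, Green 10.
Jefferson: Red 6, Blue 8, Green 11.
Red gets 7 under Adams and 6 under Jefferson.

7 and 6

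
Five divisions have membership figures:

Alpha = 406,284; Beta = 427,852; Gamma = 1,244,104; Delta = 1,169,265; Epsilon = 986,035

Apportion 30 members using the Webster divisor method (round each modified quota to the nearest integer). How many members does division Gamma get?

Standard divisor 4233540/30 ≈ 141118; standard quotas: Alpha 2.879, Beta 3.032, Gamma 8.816, Delta 8.286, Epsilon 6.987.
Rounding to the nearest integer gives Alpha 3, Beta 3, Gamma 9, Delta 8, Epsilon 7 — total 30, matching the house size, so no adjustment is needed.
Gamma receives 9.

9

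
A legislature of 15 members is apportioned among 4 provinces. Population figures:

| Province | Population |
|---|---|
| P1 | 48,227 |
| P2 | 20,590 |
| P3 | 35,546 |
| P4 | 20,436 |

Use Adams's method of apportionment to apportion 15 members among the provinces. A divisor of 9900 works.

P1 5; P2 3; P3 4; P4 3

With modified divisor 9900: modified quotas P1 4.871, P2 2.080, P3 3.591, P4 2.064.
Rounding up: P1 5, P2 3, P3 4, P4 3 (total 15).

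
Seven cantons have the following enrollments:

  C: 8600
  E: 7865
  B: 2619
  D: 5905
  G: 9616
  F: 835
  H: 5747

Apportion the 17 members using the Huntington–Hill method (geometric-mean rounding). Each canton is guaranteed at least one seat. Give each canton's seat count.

C: 4; E: 3; B: 1; D: 2; G: 4; F: 1; H: 2

With divisor 2447: modified quotas C 3.515, E 3.214, B 1.070, D 2.413, G 3.930, F 0.341, H 2.349.
Geometric-mean thresholds: C √(3·4)=3.464, E √(3·4)=3.464, B √(1·2)=1.414, D √(2·3)=2.449, G √(3·4)=3.464, F (min 1), H √(2·3)=2.449.
Each quota rounded against its threshold gives C 4, E 3, B 1, D 2, G 4, F 1, H 2 (total 17).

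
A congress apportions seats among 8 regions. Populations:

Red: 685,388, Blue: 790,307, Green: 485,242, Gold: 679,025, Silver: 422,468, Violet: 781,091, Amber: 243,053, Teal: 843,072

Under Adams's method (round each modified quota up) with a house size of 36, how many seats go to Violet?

5

Standard divisor 4929646/36 ≈ 136934.611; standard quotas: Red 5.005, Blue 5.771, Green 3.544, Gold 4.959, Silver 3.085, Violet 5.704, Amber 1.775, Teal 6.157.
Rounding up gives 6, 6, 4, 5, 4, 6, 2, 7 = 40 seats, so the divisor must be adjusted.
With modified divisor 157100: modified quotas Red 4.363, Blue 5.031, Green 3.089, Gold 4.322, Silver 2.689, Violet 4.972, Amber 1.547, Teal 5.366.
Rounding up: Red 5, Blue 6, Green 4, Gold 5, Silver 3, Violet 5, Amber 2, Teal 6 (total 36).
Violet receives 5.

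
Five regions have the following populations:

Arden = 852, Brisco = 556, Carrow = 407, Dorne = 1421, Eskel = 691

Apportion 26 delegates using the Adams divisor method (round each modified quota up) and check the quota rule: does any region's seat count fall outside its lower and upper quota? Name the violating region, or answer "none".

Standard quotas: Arden 5.641, Brisco 3.681, Carrow 2.695, Dorne 9.408, Eskel 4.575.
Adams allocation: Arden 5, Brisco 4, Carrow 3, Dorne 9, Eskel 5.
Every allocation lies between the lower and upper quota.

none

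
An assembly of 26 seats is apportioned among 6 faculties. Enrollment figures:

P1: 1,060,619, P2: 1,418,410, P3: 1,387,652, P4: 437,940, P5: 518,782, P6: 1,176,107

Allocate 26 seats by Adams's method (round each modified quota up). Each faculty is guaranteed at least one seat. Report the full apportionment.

Standard divisor 5999510/26 ≈ 230750.385; standard quotas: P1 4.596, P2 6.147, P3 6.014, P4 1.898, P5 2.248, P6 5.097.
Rounding up gives 5, 7, 7, 2, 3, 6 = 30 seats, so the divisor must be adjusted.
With modified divisor 262300: modified quotas P1 4.044, P2 5.408, P3 5.290, P4 1.670, P5 1.978, P6 4.484.
Rounding up: P1 5, P2 6, P3 6, P4 2, P5 2, P6 5 (total 26).

P1=5, P2=6, P3=6, P4=2, P5=2, P6=5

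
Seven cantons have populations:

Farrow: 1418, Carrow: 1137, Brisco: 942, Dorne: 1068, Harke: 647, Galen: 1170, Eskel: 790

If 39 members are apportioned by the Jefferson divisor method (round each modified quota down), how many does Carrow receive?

6

Standard divisor 7172/39 ≈ 183.897; standard quotas: Farrow 7.711, Carrow 6.183, Brisco 5.122, Dorne 5.808, Harke 3.518, Galen 6.362, Eskel 4.296.
Rounding down gives 7, 6, 5, 5, 3, 6, 4 = 36 seats, so the divisor must be adjusted.
With modified divisor 165: modified quotas Farrow 8.594, Carrow 6.891, Brisco 5.709, Dorne 6.473, Harke 3.921, Galen 7.091, Eskel 4.788.
Rounding down: Farrow 8, Carrow 6, Brisco 5, Dorne 6, Harke 3, Galen 7, Eskel 4 (total 39).
Carrow receives 6.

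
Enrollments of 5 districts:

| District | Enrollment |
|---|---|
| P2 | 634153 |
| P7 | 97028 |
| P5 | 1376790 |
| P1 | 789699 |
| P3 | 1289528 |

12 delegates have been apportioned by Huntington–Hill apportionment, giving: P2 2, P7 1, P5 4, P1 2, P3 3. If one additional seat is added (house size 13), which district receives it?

P3

Priority for the next seat is population ÷ (√(s·(s+1))).
Priorities: P2 258891.878, P7 68609.157, P5 307859.603, P1 322393.267, P3 372254.669.
Highest priority: P3.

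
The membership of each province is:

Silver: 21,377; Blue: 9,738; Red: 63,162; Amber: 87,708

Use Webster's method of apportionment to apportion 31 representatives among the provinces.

Silver=4, Blue=2, Red=10, Amber=15

Standard divisor 181985/31 ≈ 5870.484; standard quotas: Silver 3.641, Blue 1.659, Red 10.759, Amber 14.941.
Rounding to the nearest integer gives 4, 2, 11, 15 = 32 seats, so the divisor must be adjusted.
With modified divisor 6030: modified quotas Silver 3.545, Blue 1.615, Red 10.475, Amber 14.545.
Rounding to the nearest integer: Silver 4, Blue 2, Red 10, Amber 15 (total 31).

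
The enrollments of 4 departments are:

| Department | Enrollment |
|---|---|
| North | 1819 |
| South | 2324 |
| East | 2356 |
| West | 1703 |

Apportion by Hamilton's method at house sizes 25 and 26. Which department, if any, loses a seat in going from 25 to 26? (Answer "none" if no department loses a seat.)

none

At 25 seats: North 6, South 7, East 7, West 5.
At 26 seats: North 6, South 7, East 8, West 5.
No department's allocation decreased.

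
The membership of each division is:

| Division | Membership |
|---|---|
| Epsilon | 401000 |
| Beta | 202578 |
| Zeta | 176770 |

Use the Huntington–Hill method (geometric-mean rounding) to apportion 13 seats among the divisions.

With divisor 60177: modified quotas Epsilon 6.664, Beta 3.366, Zeta 2.938.
Geometric-mean thresholds: Epsilon √(6·7)=6.481, Beta √(3·4)=3.464, Zeta √(2·3)=2.449.
Each quota rounded against its threshold gives Epsilon 7, Beta 3, Zeta 3 (total 13).

Epsilon=7, Beta=3, Zeta=3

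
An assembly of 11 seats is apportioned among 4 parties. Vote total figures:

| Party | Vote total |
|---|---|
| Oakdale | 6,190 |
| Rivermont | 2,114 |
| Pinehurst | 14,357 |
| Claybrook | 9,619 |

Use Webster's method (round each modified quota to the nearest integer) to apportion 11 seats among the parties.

Oakdale=2, Rivermont=1, Pinehurst=5, Claybrook=3

Standard divisor 32280/11 ≈ 2934.545; standard quotas: Oakdale 2.109, Rivermont 0.720, Pinehurst 4.892, Claybrook 3.278.
Rounding to the nearest integer gives Oakdale 2, Rivermont 1, Pinehurst 5, Claybrook 3 — total 11, matching the house size, so no adjustment is needed.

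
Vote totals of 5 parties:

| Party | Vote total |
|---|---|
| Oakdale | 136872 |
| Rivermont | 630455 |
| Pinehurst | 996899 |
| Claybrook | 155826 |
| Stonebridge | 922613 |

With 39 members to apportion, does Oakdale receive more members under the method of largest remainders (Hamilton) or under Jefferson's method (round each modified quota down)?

Hamilton

Hamilton: Oakdale 2, Rivermont 8, Pinehurst 14, Claybrook 2, Stonebridge 13.
Jefferson: Oakdale 1, Rivermont 9, Pinehurst 14, Claybrook 2, Stonebridge 13.
Oakdale gets 2 under Hamilton and 1 under Jefferson.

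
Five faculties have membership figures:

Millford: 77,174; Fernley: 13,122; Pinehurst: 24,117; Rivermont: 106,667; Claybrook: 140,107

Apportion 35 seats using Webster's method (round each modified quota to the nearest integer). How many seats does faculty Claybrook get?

14

Standard divisor 361187/35 ≈ 10319.629; standard quotas: Millford 7.478, Fernley 1.272, Pinehurst 2.337, Rivermont 10.336, Claybrook 13.577.
Rounding to the nearest integer gives 7, 1, 2, 10, 14 = 34 seats, so the divisor must be adjusted.
With modified divisor 10200: modified quotas Millford 7.566, Fernley 1.286, Pinehurst 2.364, Rivermont 10.458, Claybrook 13.736.
Rounding to the nearest integer: Millford 8, Fernley 1, Pinehurst 2, Rivermont 10, Claybrook 14 (total 35).
Claybrook receives 14.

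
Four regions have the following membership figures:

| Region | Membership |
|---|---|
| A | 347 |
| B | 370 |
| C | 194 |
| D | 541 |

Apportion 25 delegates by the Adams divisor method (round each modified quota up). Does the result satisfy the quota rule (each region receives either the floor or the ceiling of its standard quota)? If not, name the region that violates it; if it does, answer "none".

none

Standard quotas: A 5.975, B 6.371, C 3.340, D 9.315.
Adams allocation: A 6, B 6, C 4, D 9.
Every allocation lies between the lower and upper quota.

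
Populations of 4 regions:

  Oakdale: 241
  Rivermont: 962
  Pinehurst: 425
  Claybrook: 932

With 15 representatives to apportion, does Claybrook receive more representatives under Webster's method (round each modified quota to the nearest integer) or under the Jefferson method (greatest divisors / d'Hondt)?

Jefferson

Webster: Oakdale 1, Rivermont 6, Pinehurst 3, Claybrook 5.
Jefferson: Oakdale 1, Rivermont 6, Pinehurst 2, Claybrook 6.
Claybrook gets 5 under Webster and 6 under Jefferson.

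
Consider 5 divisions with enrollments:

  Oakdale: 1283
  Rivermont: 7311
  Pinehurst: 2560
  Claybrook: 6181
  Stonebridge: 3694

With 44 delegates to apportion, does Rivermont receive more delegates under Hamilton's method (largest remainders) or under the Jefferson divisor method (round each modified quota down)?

Jefferson

Hamilton: Oakdale 3, Rivermont 15, Pinehurst 5, Claybrook 13, Stonebridge 8.
Jefferson: Oakdale 2, Rivermont 16, Pinehurst 5, Claybrook 13, Stonebridge 8.
Rivermont gets 15 under Hamilton and 16 under Jefferson.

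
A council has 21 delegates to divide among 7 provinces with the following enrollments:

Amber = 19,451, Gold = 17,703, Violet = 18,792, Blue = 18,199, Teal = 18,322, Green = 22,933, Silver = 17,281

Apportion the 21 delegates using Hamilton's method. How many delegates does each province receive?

Total 132681; standard divisor 132681/21 ≈ 6318.143.
Standard quotas: Amber 3.0786, Gold 2.8019, Violet 2.9743, Blue 2.8804, Teal 2.8999, Green 3.6297, Silver 2.7351.
Lower quotas: Amber 3, Gold 2, Violet 2, Blue 2, Teal 2, Green 3, Silver 2 (sum 16, leaving 5 seats).
Remainders in descending order: Violet 0.9743, Teal 0.8999, Blue 0.8804, Gold 0.8019, Silver 0.7351, Green 0.6297, Amber 0.0786.
The surplus seats go to Violet, Teal, Blue, Gold, Silver.

Amber 3, Gold 3, Violet 3, Blue 3, Teal 3, Green 3, Silver 3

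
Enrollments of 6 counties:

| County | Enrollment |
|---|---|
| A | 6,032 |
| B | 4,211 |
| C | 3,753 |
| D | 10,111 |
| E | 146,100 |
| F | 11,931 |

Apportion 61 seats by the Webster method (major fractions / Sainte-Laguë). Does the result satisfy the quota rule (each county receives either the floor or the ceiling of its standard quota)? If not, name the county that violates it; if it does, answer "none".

E

Standard quotas: A 2.020, B 1.410, C 1.257, D 3.386, E 48.930, F 3.996.
Webster allocation: A 2, B 1, C 1, D 3, E 50, F 4.
E has quota 48.930 (lower 48, upper 49) but receives 50 — outside the quota interval.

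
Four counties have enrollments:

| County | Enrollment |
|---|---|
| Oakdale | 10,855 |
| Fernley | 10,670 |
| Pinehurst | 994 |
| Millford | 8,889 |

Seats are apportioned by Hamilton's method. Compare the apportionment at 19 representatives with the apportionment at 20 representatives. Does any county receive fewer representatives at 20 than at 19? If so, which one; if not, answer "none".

At 19 seats: Oakdale 7, Fernley 6, Pinehurst 1, Millford 5.
At 20 seats: Oakdale 7, Fernley 7, Pinehurst 0, Millford 6.
Pinehurst drops from 1 to 0.

Pinehurst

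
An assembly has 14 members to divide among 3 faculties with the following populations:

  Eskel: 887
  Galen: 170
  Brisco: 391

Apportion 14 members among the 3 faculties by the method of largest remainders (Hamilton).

Total 1448; standard divisor 1448/14 ≈ 103.429.
Standard quotas: Eskel 8.576, Galen 1.644, Brisco 3.780.
Lower quotas: Eskel 8, Galen 1, Brisco 3 (sum 12, leaving 2 seats).
Remainders in descending order: Brisco 0.780, Galen 0.644, Eskel 0.576.
The surplus seats go to Brisco, Galen.

Eskel 8, Galen 2, Brisco 4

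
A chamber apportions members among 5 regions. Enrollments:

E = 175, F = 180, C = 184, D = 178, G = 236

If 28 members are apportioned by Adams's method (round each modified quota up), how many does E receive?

5

Standard divisor 953/28 ≈ 34.036; standard quotas: E 5.142, F 5.289, C 5.406, D 5.230, G 6.934.
Rounding up gives 6, 6, 6, 6, 7 = 31 seats, so the divisor must be adjusted.
With modified divisor 36.4: modified quotas E 4.808, F 4.945, C 5.055, D 4.890, G 6.484.
Rounding up: E 5, F 5, C 6, D 5, G 7 (total 28).
E receives 5.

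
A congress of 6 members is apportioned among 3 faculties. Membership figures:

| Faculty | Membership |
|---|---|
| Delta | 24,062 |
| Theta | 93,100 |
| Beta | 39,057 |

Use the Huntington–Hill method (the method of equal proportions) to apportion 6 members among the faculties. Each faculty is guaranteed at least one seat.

Delta 1, Theta 3, Beta 2

With divisor 27247: modified quotas Delta 0.883, Theta 3.417, Beta 1.433.
Geometric-mean thresholds: Delta (min 1), Theta √(3·4)=3.464, Beta √(1·2)=1.414.
Each quota rounded against its threshold gives Delta 1, Theta 3, Beta 2 (total 6).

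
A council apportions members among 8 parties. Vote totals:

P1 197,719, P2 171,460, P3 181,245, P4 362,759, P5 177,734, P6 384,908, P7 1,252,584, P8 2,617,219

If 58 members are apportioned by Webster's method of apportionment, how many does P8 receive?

Standard divisor 5345628/58 ≈ 92166; standard quotas: P1 2.145, P2 1.860, P3 1.967, P4 3.936, P5 1.928, P6 4.176, P7 13.591, P8 28.397.
Rounding to the nearest integer gives P1 2, P2 2, P3 2, P4 4, P5 2, P6 4, P7 14, P8 28 — total 58, matching the house size, so no adjustment is needed.
P8 receives 28.

28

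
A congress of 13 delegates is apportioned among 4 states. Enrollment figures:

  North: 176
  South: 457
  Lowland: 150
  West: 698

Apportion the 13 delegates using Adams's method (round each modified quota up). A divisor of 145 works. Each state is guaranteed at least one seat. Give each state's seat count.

With modified divisor 145: modified quotas North 1.214, South 3.152, Lowland 1.034, West 4.814.
Rounding up: North 2, South 4, Lowland 2, West 5 (total 13).

North=2; South=4; Lowland=2; West=5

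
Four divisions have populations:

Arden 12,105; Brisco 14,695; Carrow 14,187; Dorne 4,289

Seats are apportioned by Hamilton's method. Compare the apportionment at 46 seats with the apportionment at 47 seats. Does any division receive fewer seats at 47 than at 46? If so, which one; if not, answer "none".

At 46 seats: Arden 12, Brisco 15, Carrow 15, Dorne 4.
At 47 seats: Arden 13, Brisco 15, Carrow 15, Dorne 4.
No division's allocation decreased.

none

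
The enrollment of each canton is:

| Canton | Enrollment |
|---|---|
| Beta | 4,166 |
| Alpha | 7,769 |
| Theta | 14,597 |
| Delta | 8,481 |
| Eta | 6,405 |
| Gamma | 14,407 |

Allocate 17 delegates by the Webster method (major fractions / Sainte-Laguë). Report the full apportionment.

Beta 1, Alpha 2, Theta 5, Delta 3, Eta 2, Gamma 4

Standard divisor 55825/17 ≈ 3283.824; standard quotas: Beta 1.269, Alpha 2.366, Theta 4.445, Delta 2.583, Eta 1.950, Gamma 4.387.
Rounding to the nearest integer gives 1, 2, 4, 3, 2, 4 = 16 seats, so the divisor must be adjusted.
With modified divisor 3220: modified quotas Beta 1.294, Alpha 2.413, Theta 4.533, Delta 2.634, Eta 1.989, Gamma 4.474.
Rounding to the nearest integer: Beta 1, Alpha 2, Theta 5, Delta 3, Eta 2, Gamma 4 (total 17).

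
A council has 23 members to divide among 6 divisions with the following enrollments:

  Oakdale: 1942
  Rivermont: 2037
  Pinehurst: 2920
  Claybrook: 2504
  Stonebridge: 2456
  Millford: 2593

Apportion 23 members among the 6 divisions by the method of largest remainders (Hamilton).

Oakdale 3, Rivermont 3, Pinehurst 5, Claybrook 4, Stonebridge 4, Millford 4

Standard divisor: 14452 ÷ 23 ≈ 628.348.
Standard quotas: Oakdale 3.091, Rivermont 3.242, Pinehurst 4.647, Claybrook 3.985, Stonebridge 3.909, Millford 4.127.
Lower quotas: Oakdale 3, Rivermont 3, Pinehurst 4, Claybrook 3, Stonebridge 3, Millford 4 (sum 20, leaving 3 seats).
Remainders in descending order: Claybrook 0.985, Stonebridge 0.909, Pinehurst 0.647, Rivermont 0.242, Millford 0.127, Oakdale 0.091.
The surplus seats go to Claybrook, Stonebridge, Pinehurst.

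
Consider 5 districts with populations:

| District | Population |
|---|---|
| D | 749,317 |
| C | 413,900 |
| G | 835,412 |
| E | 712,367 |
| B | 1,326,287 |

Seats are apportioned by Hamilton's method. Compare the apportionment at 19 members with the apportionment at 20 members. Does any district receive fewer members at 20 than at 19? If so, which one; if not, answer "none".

none

At 19 seats: D 4, C 2, G 4, E 3, B 6.
At 20 seats: D 4, C 2, G 4, E 3, B 7.
No district's allocation decreased.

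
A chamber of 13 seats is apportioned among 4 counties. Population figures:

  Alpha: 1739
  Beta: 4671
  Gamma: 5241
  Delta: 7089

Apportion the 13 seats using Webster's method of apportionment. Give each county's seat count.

Alpha: 1, Beta: 3, Gamma: 4, Delta: 5

Standard divisor 18740/13 ≈ 1441.538; standard quotas: Alpha 1.206, Beta 3.240, Gamma 3.636, Delta 4.918.
Rounding to the nearest integer gives Alpha 1, Beta 3, Gamma 4, Delta 5 — total 13, matching the house size, so no adjustment is needed.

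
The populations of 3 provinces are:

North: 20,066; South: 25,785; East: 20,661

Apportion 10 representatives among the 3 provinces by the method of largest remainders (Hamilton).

Standard divisor: 66512 ÷ 10 ≈ 6651.2.
Standard quotas: North 3.0169, South 3.8767, East 3.1064.
Lower quotas: North 3, South 3, East 3 (sum 9, leaving 1 seat).
Remainders in descending order: South 0.8767, East 0.1064, North 0.0169.
The surplus seat goes to South.

North 3, South 4, East 3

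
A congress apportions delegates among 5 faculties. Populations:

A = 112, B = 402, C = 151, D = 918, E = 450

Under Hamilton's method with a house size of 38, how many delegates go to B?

Standard divisor: 2033 ÷ 38 ≈ 53.5.
Standard quotas: A 2.093, B 7.514, C 2.822, D 17.159, E 8.411.
Lower quotas: A 2, B 7, C 2, D 17, E 8 (sum 36, leaving 2 seats).
Remainders in descending order: C 0.822, B 0.514, E 0.411, D 0.159, A 0.093.
Largest remainders: C, B receive the extra seats.
B receives 8.

8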